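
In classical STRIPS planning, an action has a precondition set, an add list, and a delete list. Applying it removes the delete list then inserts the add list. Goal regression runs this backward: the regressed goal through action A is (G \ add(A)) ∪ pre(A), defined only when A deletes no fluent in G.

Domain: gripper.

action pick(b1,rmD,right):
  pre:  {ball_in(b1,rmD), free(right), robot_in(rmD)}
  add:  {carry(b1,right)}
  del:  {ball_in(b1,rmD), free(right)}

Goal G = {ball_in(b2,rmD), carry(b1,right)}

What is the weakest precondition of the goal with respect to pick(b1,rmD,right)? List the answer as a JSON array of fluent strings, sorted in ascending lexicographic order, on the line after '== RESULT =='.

Regress:
  G ∩ del = {}  (empty — regression defined)
  G \ add = {ball_in(b2,rmD), carry(b1,right)} \ {carry(b1,right)} = {ball_in(b2,rmD)}
  ∪ pre   = {ball_in(b2,rmD)} ∪ {ball_in(b1,rmD), free(right), robot_in(rmD)}
          = {ball_in(b1,rmD), ball_in(b2,rmD), free(right), robot_in(rmD)}

== RESULT ==
["ball_in(b1,rmD)", "ball_in(b2,rmD)", "free(right)", "robot_in(rmD)"]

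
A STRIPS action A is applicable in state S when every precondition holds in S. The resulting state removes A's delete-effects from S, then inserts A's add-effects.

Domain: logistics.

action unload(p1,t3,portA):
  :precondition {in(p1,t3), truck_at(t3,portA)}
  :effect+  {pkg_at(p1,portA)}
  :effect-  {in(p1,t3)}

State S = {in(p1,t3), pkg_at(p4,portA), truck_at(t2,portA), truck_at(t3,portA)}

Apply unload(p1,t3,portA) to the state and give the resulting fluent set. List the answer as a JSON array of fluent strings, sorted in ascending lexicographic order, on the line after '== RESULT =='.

Progress:
  pre ⊆ S: {in(p1,t3), truck_at(t3,portA)} ⊆ S  — applicable
  S \ del = {pkg_at(p4,portA), truck_at(t2,portA), truck_at(t3,portA)}
  ∪ add   = {pkg_at(p1,portA), pkg_at(p4,portA), truck_at(t2,portA), truck_at(t3,portA)}

== RESULT ==
["pkg_at(p1,portA)", "pkg_at(p4,portA)", "truck_at(t2,portA)", "truck_at(t3,portA)"]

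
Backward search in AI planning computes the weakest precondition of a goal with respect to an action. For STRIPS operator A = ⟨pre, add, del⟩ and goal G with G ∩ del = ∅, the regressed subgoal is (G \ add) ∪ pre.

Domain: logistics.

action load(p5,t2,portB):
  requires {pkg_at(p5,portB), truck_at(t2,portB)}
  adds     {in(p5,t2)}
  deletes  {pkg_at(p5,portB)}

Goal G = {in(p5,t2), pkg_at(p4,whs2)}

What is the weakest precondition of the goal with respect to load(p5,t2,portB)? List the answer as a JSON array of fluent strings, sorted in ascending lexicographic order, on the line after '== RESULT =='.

Compute (G \ add) ∪ pre:
  G ∩ del = {}  (empty — regression defined)
  G \ add = {in(p5,t2), pkg_at(p4,whs2)} \ {in(p5,t2)} = {pkg_at(p4,whs2)}
  ∪ pre   = {pkg_at(p4,whs2)} ∪ {pkg_at(p5,portB), truck_at(t2,portB)}
          = {pkg_at(p4,whs2), pkg_at(p5,portB), truck_at(t2,portB)}

== RESULT ==
["pkg_at(p4,whs2)", "pkg_at(p5,portB)", "truck_at(t2,portB)"]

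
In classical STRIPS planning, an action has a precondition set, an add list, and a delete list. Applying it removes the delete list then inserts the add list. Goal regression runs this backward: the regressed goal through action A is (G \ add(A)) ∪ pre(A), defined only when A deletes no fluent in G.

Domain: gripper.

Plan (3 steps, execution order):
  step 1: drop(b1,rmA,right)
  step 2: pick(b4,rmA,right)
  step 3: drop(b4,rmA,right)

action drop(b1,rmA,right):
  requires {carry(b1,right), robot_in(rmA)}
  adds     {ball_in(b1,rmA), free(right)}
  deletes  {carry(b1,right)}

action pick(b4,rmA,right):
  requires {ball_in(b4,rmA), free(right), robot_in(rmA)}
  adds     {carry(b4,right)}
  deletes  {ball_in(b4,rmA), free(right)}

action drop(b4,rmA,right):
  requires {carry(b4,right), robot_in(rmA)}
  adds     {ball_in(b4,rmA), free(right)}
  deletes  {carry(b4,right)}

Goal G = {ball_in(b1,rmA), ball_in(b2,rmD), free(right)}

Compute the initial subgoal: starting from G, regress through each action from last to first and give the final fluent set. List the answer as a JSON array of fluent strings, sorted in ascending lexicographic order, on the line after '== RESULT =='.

Regress step by step:
  through step 3 (drop(b4,rmA,right)): drop {free(right)}, keep {ball_in(b1,rmA), ball_in(b2,rmD)}, require {carry(b4,right), robot_in(rmA)}
    → {ball_in(b1,rmA), ball_in(b2,rmD), carry(b4,right), robot_in(rmA)}
  through step 2 (pick(b4,rmA,right)): drop {carry(b4,right)}, keep {ball_in(b1,rmA), ball_in(b2,rmD), robot_in(rmA)}, require {ball_in(b4,rmA), free(right), robot_in(rmA)}
    → {ball_in(b1,rmA), ball_in(b2,rmD), ball_in(b4,rmA), free(right), robot_in(rmA)}
  through step 1 (drop(b1,rmA,right)): drop {ball_in(b1,rmA), free(right)}, keep {ball_in(b2,rmD), ball_in(b4,rmA), robot_in(rmA)}, require {carry(b1,right), robot_in(rmA)}
    → {ball_in(b2,rmD), ball_in(b4,rmA), carry(b1,right), robot_in(rmA)}

== RESULT ==
["ball_in(b2,rmD)", "ball_in(b4,rmA)", "carry(b1,right)", "robot_in(rmA)"]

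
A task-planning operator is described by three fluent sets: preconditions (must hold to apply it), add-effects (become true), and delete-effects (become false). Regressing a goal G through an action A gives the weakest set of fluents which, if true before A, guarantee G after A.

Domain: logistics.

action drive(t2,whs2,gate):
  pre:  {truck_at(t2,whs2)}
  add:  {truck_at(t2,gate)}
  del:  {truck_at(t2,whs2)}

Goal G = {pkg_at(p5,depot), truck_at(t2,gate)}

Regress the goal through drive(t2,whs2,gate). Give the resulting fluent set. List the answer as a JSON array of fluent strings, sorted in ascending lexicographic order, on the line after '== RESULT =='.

Compute (G \ add) ∪ pre:
  G ∩ del = {}  (empty — regression defined)
  G \ add = {pkg_at(p5,depot), truck_at(t2,gate)} \ {truck_at(t2,gate)} = {pkg_at(p5,depot)}
  ∪ pre   = {pkg_at(p5,depot)} ∪ {truck_at(t2,whs2)}
          = {pkg_at(p5,depot), truck_at(t2,whs2)}

== RESULT ==
["pkg_at(p5,depot)", "truck_at(t2,whs2)"]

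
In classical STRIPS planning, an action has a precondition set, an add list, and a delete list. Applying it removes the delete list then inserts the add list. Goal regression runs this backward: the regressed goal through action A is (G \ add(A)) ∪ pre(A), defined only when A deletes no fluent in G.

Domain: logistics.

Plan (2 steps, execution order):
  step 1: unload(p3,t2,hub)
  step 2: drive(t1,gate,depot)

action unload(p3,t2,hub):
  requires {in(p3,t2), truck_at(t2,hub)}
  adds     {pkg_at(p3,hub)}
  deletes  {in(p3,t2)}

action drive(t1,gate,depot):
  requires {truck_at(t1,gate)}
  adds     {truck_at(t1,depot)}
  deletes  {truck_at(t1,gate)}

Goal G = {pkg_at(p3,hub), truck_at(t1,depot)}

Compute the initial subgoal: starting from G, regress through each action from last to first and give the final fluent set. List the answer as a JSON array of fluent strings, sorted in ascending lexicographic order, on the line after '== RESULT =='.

Regress step by step:
  through step 2 (drive(t1,gate,depot)): drop {truck_at(t1,depot)}, keep {pkg_at(p3,hub)}, require {truck_at(t1,gate)}
    → {pkg_at(p3,hub), truck_at(t1,gate)}
  through step 1 (unload(p3,t2,hub)): drop {pkg_at(p3,hub)}, keep {truck_at(t1,gate)}, require {in(p3,t2), truck_at(t2,hub)}
    → {in(p3,t2), truck_at(t1,gate), truck_at(t2,hub)}

== RESULT ==
["in(p3,t2)", "truck_at(t1,gate)", "truck_at(t2,hub)"]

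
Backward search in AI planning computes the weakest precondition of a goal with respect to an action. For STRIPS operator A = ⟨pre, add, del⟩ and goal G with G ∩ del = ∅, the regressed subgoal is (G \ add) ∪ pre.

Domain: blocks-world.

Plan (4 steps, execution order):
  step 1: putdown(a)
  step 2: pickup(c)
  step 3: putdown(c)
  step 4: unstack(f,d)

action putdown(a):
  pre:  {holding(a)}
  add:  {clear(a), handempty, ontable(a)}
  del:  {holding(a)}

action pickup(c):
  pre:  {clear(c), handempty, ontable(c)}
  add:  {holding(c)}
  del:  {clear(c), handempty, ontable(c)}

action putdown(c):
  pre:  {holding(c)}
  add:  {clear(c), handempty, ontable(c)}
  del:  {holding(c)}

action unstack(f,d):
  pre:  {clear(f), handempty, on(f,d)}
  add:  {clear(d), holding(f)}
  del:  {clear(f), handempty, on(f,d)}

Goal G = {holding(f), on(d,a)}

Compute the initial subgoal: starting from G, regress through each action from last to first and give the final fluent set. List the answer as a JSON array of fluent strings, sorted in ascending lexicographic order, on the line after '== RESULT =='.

Work backward from the goal:
  through step 4 (unstack(f,d)): drop {holding(f)}, keep {on(d,a)}, require {clear(f), handempty, on(f,d)}
    → {clear(f), handempty, on(d,a), on(f,d)}
  through step 3 (putdown(c)): drop {handempty}, keep {clear(f), on(d,a), on(f,d)}, require {holding(c)}
    → {clear(f), holding(c), on(d,a), on(f,d)}
  through step 2 (pickup(c)): drop {holding(c)}, keep {clear(f), on(d,a), on(f,d)}, require {clear(c), handempty, ontable(c)}
    → {clear(c), clear(f), handempty, on(d,a), on(f,d), ontable(c)}
  through step 1 (putdown(a)): drop {handempty}, keep {clear(c), clear(f), on(d,a), on(f,d), ontable(c)}, require {holding(a)}
    → {clear(c), clear(f), holding(a), on(d,a), on(f,d), ontable(c)}

== RESULT ==
["clear(c)", "clear(f)", "holding(a)", "on(d,a)", "on(f,d)", "ontable(c)"]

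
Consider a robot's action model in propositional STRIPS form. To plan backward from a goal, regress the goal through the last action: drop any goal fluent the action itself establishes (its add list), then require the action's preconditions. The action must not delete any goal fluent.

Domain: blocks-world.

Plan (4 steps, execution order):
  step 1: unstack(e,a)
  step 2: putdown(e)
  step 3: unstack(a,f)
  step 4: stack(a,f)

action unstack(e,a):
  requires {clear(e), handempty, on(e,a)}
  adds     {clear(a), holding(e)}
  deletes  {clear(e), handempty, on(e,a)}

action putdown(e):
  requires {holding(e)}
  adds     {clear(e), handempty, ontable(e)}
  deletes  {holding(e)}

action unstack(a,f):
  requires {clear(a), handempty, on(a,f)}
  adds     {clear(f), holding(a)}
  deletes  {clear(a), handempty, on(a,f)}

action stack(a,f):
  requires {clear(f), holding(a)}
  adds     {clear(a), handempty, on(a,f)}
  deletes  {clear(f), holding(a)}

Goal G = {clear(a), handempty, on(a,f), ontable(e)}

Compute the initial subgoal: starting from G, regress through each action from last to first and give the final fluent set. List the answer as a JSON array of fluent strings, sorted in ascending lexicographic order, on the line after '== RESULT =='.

Work backward from the goal:
  through step 4 (stack(a,f)): drop {clear(a), handempty, on(a,f)}, keep {ontable(e)}, require {clear(f), holding(a)}
    → {clear(f), holding(a), ontable(e)}
  through step 3 (unstack(a,f)): drop {clear(f), holding(a)}, keep {ontable(e)}, require {clear(a), handempty, on(a,f)}
    → {clear(a), handempty, on(a,f), ontable(e)}
  through step 2 (putdown(e)): drop {handempty, ontable(e)}, keep {clear(a), on(a,f)}, require {holding(e)}
    → {clear(a), holding(e), on(a,f)}
  through step 1 (unstack(e,a)): drop {clear(a), holding(e)}, keep {on(a,f)}, require {clear(e), handempty, on(e,a)}
    → {clear(e), handempty, on(a,f), on(e,a)}

== RESULT ==
["clear(e)", "handempty", "on(a,f)", "on(e,a)"]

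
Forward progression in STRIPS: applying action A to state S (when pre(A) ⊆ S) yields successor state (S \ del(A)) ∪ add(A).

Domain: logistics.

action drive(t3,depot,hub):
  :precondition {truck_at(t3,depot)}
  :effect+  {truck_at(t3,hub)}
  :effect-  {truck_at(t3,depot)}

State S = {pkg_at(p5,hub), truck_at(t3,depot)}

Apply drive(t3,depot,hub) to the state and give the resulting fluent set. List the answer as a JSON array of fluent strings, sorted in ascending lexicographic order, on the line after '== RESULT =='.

Compute (S \ del) ∪ add:
  pre ⊆ S: {truck_at(t3,depot)} ⊆ S  — applicable
  S \ del = {pkg_at(p5,hub)}
  ∪ add   = {pkg_at(p5,hub), truck_at(t3,hub)}

== RESULT ==
["pkg_at(p5,hub)", "truck_at(t3,hub)"]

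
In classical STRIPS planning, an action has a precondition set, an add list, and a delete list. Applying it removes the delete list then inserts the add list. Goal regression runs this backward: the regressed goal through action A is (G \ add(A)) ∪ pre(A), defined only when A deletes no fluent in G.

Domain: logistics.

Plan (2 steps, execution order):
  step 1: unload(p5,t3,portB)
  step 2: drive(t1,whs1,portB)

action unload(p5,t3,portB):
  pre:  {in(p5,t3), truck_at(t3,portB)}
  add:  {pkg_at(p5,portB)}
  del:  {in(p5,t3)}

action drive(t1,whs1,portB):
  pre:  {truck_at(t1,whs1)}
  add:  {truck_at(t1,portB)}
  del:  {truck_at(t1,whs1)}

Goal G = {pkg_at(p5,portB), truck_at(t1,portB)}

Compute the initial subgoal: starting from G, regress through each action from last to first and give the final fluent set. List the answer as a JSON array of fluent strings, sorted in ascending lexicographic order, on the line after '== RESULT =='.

Regress step by step:
  through step 2 (drive(t1,whs1,portB)): drop {truck_at(t1,portB)}, keep {pkg_at(p5,portB)}, require {truck_at(t1,whs1)}
    → {pkg_at(p5,portB), truck_at(t1,whs1)}
  through step 1 (unload(p5,t3,portB)): drop {pkg_at(p5,portB)}, keep {truck_at(t1,whs1)}, require {in(p5,t3), truck_at(t3,portB)}
    → {in(p5,t3), truck_at(t1,whs1), truck_at(t3,portB)}

== RESULT ==
["in(p5,t3)", "truck_at(t1,whs1)", "truck_at(t3,portB)"]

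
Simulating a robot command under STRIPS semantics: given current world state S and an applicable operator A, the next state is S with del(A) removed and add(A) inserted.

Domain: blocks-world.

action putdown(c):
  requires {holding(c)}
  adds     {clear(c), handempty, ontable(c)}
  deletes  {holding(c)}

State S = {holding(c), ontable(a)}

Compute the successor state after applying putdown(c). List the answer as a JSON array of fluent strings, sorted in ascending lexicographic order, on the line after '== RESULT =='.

Compute (S \ del) ∪ add:
  pre ⊆ S: {holding(c)} ⊆ S  — applicable
  S \ del = {ontable(a)}
  ∪ add   = {clear(c), handempty, ontable(a), ontable(c)}

== RESULT ==
["clear(c)", "handempty", "ontable(a)", "ontable(c)"]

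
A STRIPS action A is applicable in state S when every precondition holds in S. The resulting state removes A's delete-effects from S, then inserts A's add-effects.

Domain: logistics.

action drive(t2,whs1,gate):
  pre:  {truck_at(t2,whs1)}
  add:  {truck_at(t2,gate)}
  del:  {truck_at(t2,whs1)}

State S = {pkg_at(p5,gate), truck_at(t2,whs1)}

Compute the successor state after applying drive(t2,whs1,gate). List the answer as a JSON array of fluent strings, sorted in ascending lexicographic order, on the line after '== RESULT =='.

Progress:
  pre ⊆ S: {truck_at(t2,whs1)} ⊆ S  — applicable
  S \ del = {pkg_at(p5,gate)}
  ∪ add   = {pkg_at(p5,gate), truck_at(t2,gate)}

== RESULT ==
["pkg_at(p5,gate)", "truck_at(t2,gate)"]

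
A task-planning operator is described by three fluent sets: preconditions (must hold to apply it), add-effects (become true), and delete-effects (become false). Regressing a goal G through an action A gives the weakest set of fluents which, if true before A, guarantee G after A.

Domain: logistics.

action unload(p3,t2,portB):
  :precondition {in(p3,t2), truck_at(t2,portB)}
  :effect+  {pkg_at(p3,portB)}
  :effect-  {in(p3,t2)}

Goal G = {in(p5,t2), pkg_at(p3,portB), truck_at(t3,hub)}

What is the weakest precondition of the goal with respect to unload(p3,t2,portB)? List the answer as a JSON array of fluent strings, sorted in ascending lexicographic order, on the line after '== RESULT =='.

Regress:
  G ∩ del = {}  (empty — regression defined)
  G \ add = {in(p5,t2), pkg_at(p3,portB), truck_at(t3,hub)} \ {pkg_at(p3,portB)} = {in(p5,t2), truck_at(t3,hub)}
  ∪ pre   = {in(p5,t2), truck_at(t3,hub)} ∪ {in(p3,t2), truck_at(t2,portB)}
          = {in(p3,t2), in(p5,t2), truck_at(t2,portB), truck_at(t3,hub)}

== RESULT ==
["in(p3,t2)", "in(p5,t2)", "truck_at(t2,portB)", "truck_at(t3,hub)"]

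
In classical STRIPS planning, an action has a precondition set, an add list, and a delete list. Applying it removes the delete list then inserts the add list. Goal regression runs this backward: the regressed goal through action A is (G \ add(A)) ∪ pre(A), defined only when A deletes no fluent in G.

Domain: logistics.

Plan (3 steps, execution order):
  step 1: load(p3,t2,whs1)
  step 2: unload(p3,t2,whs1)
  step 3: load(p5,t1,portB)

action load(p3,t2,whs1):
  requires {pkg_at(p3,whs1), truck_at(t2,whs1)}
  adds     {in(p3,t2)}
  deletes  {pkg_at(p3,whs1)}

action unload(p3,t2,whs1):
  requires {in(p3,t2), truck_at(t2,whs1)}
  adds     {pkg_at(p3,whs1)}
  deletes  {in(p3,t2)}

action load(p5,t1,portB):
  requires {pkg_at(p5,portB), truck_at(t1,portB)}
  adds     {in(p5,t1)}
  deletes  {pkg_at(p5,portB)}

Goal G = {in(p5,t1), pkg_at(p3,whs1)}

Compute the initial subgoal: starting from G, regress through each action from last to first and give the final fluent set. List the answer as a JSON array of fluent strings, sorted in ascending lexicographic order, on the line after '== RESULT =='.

Work backward from the goal:
  through step 3 (load(p5,t1,portB)): drop {in(p5,t1)}, keep {pkg_at(p3,whs1)}, require {pkg_at(p5,portB), truck_at(t1,portB)}
    → {pkg_at(p3,whs1), pkg_at(p5,portB), truck_at(t1,portB)}
  through step 2 (unload(p3,t2,whs1)): drop {pkg_at(p3,whs1)}, keep {pkg_at(p5,portB), truck_at(t1,portB)}, require {in(p3,t2), truck_at(t2,whs1)}
    → {in(p3,t2), pkg_at(p5,portB), truck_at(t1,portB), truck_at(t2,whs1)}
  through step 1 (load(p3,t2,whs1)): drop {in(p3,t2)}, keep {pkg_at(p5,portB), truck_at(t1,portB), truck_at(t2,whs1)}, require {pkg_at(p3,whs1), truck_at(t2,whs1)}
    → {pkg_at(p3,whs1), pkg_at(p5,portB), truck_at(t1,portB), truck_at(t2,whs1)}

== RESULT ==
["pkg_at(p3,whs1)", "pkg_at(p5,portB)", "truck_at(t1,portB)", "truck_at(t2,whs1)"]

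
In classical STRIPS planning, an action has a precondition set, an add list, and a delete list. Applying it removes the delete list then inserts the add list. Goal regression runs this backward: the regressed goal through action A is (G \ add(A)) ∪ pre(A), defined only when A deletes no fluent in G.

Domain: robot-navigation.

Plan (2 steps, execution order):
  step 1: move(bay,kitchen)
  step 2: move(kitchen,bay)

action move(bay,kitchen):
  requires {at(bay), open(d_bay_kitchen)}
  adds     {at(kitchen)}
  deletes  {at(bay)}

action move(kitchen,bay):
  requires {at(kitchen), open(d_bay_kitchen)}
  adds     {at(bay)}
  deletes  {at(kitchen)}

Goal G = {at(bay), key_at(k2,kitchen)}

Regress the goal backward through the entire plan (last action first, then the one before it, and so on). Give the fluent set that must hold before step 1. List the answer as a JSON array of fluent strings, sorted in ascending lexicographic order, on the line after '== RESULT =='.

Regress step by step:
  through step 2 (move(kitchen,bay)): drop {at(bay)}, keep {key_at(k2,kitchen)}, require {at(kitchen), open(d_bay_kitchen)}
    → {at(kitchen), key_at(k2,kitchen), open(d_bay_kitchen)}
  through step 1 (move(bay,kitchen)): drop {at(kitchen)}, keep {key_at(k2,kitchen), open(d_bay_kitchen)}, require {at(bay), open(d_bay_kitchen)}
    → {at(bay), key_at(k2,kitchen), open(d_bay_kitchen)}

== RESULT ==
["at(bay)", "key_at(k2,kitchen)", "open(d_bay_kitchen)"]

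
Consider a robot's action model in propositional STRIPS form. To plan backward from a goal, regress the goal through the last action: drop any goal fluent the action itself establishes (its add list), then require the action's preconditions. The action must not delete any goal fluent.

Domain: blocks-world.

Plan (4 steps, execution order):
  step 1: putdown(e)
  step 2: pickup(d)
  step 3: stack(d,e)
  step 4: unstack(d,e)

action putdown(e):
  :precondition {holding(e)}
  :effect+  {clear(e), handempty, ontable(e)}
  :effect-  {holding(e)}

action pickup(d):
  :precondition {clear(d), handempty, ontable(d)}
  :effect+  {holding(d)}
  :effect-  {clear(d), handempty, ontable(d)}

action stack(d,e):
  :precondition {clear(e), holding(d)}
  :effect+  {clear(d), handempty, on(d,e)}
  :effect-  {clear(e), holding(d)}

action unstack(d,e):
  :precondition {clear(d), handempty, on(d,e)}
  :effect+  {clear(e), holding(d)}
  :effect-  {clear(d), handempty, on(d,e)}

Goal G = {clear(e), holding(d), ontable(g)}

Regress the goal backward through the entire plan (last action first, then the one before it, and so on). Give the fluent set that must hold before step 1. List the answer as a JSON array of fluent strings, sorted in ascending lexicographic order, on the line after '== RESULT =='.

Work backward from the goal:
  through step 4 (unstack(d,e)): drop {clear(e), holding(d)}, keep {ontable(g)}, require {clear(d), handempty, on(d,e)}
    → {clear(d), handempty, on(d,e), ontable(g)}
  through step 3 (stack(d,e)): drop {clear(d), handempty, on(d,e)}, keep {ontable(g)}, require {clear(e), holding(d)}
    → {clear(e), holding(d), ontable(g)}
  through step 2 (pickup(d)): drop {holding(d)}, keep {clear(e), ontable(g)}, require {clear(d), handempty, ontable(d)}
    → {clear(d), clear(e), handempty, ontable(d), ontable(g)}
  through step 1 (putdown(e)): drop {clear(e), handempty}, keep {clear(d), ontable(d), ontable(g)}, require {holding(e)}
    → {clear(d), holding(e), ontable(d), ontable(g)}

== RESULT ==
["clear(d)", "holding(e)", "ontable(d)", "ontable(g)"]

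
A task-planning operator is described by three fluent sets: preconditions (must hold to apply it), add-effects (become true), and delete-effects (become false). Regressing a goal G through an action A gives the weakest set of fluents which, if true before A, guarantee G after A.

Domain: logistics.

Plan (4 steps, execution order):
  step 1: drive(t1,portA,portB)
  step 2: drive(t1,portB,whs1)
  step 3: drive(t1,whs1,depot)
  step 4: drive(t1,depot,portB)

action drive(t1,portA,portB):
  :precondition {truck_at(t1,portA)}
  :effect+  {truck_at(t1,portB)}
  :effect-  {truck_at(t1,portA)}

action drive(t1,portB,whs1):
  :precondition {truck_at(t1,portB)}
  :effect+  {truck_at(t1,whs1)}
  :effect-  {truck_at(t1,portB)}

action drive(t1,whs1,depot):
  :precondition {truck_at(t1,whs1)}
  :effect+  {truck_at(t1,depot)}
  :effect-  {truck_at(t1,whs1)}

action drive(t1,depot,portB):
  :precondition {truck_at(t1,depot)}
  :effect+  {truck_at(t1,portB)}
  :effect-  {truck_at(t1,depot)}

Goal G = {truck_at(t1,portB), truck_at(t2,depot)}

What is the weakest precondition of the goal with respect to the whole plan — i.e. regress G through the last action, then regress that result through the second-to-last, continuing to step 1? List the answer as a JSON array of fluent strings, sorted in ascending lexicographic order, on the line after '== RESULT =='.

Regress step by step:
  through step 4 (drive(t1,depot,portB)): drop {truck_at(t1,portB)}, keep {truck_at(t2,depot)}, require {truck_at(t1,depot)}
    → {truck_at(t1,depot), truck_at(t2,depot)}
  through step 3 (drive(t1,whs1,depot)): drop {truck_at(t1,depot)}, keep {truck_at(t2,depot)}, require {truck_at(t1,whs1)}
    → {truck_at(t1,whs1), truck_at(t2,depot)}
  through step 2 (drive(t1,portB,whs1)): drop {truck_at(t1,whs1)}, keep {truck_at(t2,depot)}, require {truck_at(t1,portB)}
    → {truck_at(t1,portB), truck_at(t2,depot)}
  through step 1 (drive(t1,portA,portB)): drop {truck_at(t1,portB)}, keep {truck_at(t2,depot)}, require {truck_at(t1,portA)}
    → {truck_at(t1,portA), truck_at(t2,depot)}

== RESULT ==
["truck_at(t1,portA)", "truck_at(t2,depot)"]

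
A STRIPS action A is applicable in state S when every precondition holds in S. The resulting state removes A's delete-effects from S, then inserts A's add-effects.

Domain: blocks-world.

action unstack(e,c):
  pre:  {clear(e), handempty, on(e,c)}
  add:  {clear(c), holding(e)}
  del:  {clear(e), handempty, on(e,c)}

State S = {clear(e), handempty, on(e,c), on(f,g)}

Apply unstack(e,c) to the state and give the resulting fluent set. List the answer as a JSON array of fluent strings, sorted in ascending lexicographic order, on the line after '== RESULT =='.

Compute (S \ del) ∪ add:
  pre ⊆ S: {clear(e), handempty, on(e,c)} ⊆ S  — applicable
  S \ del = {on(f,g)}
  ∪ add   = {clear(c), holding(e), on(f,g)}

== RESULT ==
["clear(c)", "holding(e)", "on(f,g)"]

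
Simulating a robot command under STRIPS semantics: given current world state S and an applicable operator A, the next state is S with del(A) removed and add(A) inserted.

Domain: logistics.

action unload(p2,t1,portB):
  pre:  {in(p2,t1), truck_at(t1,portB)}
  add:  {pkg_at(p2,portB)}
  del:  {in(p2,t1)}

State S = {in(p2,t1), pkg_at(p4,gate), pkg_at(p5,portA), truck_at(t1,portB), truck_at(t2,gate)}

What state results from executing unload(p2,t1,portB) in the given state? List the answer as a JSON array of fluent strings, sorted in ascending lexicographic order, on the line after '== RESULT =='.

Progress:
  pre ⊆ S: {in(p2,t1), truck_at(t1,portB)} ⊆ S  — applicable
  S \ del = {pkg_at(p4,gate), pkg_at(p5,portA), truck_at(t1,portB), truck_at(t2,gate)}
  ∪ add   = {pkg_at(p2,portB), pkg_at(p4,gate), pkg_at(p5,portA), truck_at(t1,portB), truck_at(t2,gate)}

== RESULT ==
["pkg_at(p2,portB)", "pkg_at(p4,gate)", "pkg_at(p5,portA)", "truck_at(t1,portB)", "truck_at(t2,gate)"]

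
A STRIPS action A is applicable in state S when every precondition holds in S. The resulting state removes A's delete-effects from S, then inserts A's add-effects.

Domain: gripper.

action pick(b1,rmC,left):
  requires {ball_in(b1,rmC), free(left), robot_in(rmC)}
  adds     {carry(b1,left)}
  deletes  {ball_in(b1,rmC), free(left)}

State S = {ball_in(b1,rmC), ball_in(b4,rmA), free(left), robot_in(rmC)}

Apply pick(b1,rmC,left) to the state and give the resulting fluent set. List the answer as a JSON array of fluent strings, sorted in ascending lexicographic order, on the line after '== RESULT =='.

Progress:
  pre ⊆ S: {ball_in(b1,rmC), free(left), robot_in(rmC)} ⊆ S  — applicable
  S \ del = {ball_in(b4,rmA), robot_in(rmC)}
  ∪ add   = {ball_in(b4,rmA), carry(b1,left), robot_in(rmC)}

== RESULT ==
["ball_in(b4,rmA)", "carry(b1,left)", "robot_in(rmC)"]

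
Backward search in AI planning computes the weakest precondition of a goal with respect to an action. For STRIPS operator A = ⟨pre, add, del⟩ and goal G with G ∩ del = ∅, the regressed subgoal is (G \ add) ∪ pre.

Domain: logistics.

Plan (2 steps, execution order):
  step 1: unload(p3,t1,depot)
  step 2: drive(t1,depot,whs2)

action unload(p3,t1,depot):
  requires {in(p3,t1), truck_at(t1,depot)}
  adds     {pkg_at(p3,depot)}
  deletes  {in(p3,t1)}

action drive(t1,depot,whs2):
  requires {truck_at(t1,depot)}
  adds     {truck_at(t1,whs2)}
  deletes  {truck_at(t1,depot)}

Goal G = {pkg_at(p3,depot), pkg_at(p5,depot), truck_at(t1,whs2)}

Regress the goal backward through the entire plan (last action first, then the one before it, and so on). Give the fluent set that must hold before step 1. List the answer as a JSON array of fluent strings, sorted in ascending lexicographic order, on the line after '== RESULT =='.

Work backward from the goal:
  through step 2 (drive(t1,depot,whs2)): drop {truck_at(t1,whs2)}, keep {pkg_at(p3,depot), pkg_at(p5,depot)}, require {truck_at(t1,depot)}
    → {pkg_at(p3,depot), pkg_at(p5,depot), truck_at(t1,depot)}
  through step 1 (unload(p3,t1,depot)): drop {pkg_at(p3,depot)}, keep {pkg_at(p5,depot), truck_at(t1,depot)}, require {in(p3,t1), truck_at(t1,depot)}
    → {in(p3,t1), pkg_at(p5,depot), truck_at(t1,depot)}

== RESULT ==
["in(p3,t1)", "pkg_at(p5,depot)", "truck_at(t1,depot)"]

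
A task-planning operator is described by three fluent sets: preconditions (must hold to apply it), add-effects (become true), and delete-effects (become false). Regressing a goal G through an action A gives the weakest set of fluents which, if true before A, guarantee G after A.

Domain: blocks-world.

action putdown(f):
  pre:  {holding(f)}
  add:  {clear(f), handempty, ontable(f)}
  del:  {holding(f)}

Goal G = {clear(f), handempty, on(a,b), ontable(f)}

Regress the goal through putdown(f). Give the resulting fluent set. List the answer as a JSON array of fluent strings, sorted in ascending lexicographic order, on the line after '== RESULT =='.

Compute (G \ add) ∪ pre:
  G ∩ del = {}  (empty — regression defined)
  G \ add = {clear(f), handempty, on(a,b), ontable(f)} \ {clear(f), handempty, ontable(f)} = {on(a,b)}
  ∪ pre   = {on(a,b)} ∪ {holding(f)}
          = {holding(f), on(a,b)}

== RESULT ==
["holding(f)", "on(a,b)"]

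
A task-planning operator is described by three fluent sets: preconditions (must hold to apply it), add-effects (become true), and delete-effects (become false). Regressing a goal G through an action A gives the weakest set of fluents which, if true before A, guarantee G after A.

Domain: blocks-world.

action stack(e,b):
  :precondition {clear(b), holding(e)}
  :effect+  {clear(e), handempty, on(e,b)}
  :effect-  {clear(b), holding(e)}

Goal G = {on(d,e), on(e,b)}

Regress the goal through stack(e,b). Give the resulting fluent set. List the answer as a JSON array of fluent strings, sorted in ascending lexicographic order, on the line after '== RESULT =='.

Regress:
  G ∩ del = {}  (empty — regression defined)
  G \ add = {on(d,e), on(e,b)} \ {clear(e), handempty, on(e,b)} = {on(d,e)}
  ∪ pre   = {on(d,e)} ∪ {clear(b), holding(e)}
          = {clear(b), holding(e), on(d,e)}

== RESULT ==
["clear(b)", "holding(e)", "on(d,e)"]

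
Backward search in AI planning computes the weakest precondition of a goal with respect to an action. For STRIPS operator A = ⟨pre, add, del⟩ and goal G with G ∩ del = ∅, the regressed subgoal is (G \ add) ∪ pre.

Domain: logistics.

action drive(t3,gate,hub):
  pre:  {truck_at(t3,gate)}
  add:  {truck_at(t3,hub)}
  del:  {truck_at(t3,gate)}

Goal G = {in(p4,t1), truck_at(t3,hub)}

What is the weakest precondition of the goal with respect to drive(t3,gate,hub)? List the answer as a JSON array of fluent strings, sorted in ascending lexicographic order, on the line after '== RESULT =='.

Compute (G \ add) ∪ pre:
  G ∩ del = {}  (empty — regression defined)
  G \ add = {in(p4,t1), truck_at(t3,hub)} \ {truck_at(t3,hub)} = {in(p4,t1)}
  ∪ pre   = {in(p4,t1)} ∪ {truck_at(t3,gate)}
          = {in(p4,t1), truck_at(t3,gate)}

== RESULT ==
["in(p4,t1)", "truck_at(t3,gate)"]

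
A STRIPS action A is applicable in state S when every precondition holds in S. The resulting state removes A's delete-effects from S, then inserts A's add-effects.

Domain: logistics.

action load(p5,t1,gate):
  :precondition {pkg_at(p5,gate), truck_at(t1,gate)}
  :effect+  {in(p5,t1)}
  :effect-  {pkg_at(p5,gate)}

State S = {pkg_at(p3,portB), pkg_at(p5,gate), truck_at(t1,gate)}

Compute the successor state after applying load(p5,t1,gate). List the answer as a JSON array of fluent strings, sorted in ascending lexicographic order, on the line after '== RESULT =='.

Progress:
  pre ⊆ S: {pkg_at(p5,gate), truck_at(t1,gate)} ⊆ S  — applicable
  S \ del = {pkg_at(p3,portB), truck_at(t1,gate)}
  ∪ add   = {in(p5,t1), pkg_at(p3,portB), truck_at(t1,gate)}

== RESULT ==
["in(p5,t1)", "pkg_at(p3,portB)", "truck_at(t1,gate)"]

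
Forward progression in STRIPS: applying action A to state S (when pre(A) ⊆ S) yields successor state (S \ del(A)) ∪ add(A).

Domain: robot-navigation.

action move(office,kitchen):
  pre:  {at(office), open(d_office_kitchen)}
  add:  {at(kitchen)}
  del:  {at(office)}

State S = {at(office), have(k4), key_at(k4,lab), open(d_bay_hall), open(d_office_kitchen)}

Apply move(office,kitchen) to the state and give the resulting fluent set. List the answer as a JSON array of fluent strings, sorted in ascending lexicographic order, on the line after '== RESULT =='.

Compute (S \ del) ∪ add:
  pre ⊆ S: {at(office), open(d_office_kitchen)} ⊆ S  — applicable
  S \ del = {have(k4), key_at(k4,lab), open(d_bay_hall), open(d_office_kitchen)}
  ∪ add   = {at(kitchen), have(k4), key_at(k4,lab), open(d_bay_hall), open(d_office_kitchen)}

== RESULT ==
["at(kitchen)", "have(k4)", "key_at(k4,lab)", "open(d_bay_hall)", "open(d_office_kitchen)"]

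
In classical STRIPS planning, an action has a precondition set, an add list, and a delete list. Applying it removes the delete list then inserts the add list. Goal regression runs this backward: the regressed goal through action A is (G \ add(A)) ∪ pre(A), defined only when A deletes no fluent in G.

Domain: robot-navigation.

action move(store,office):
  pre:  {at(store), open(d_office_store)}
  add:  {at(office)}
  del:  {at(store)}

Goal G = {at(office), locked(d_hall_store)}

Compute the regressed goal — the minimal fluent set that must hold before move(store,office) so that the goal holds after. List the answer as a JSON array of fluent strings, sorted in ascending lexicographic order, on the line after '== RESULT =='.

Regress:
  G ∩ del = {}  (empty — regression defined)
  G \ add = {at(office), locked(d_hall_store)} \ {at(office)} = {locked(d_hall_store)}
  ∪ pre   = {locked(d_hall_store)} ∪ {at(store), open(d_office_store)}
          = {at(store), locked(d_hall_store), open(d_office_store)}

== RESULT ==
["at(store)", "locked(d_hall_store)", "open(d_office_store)"]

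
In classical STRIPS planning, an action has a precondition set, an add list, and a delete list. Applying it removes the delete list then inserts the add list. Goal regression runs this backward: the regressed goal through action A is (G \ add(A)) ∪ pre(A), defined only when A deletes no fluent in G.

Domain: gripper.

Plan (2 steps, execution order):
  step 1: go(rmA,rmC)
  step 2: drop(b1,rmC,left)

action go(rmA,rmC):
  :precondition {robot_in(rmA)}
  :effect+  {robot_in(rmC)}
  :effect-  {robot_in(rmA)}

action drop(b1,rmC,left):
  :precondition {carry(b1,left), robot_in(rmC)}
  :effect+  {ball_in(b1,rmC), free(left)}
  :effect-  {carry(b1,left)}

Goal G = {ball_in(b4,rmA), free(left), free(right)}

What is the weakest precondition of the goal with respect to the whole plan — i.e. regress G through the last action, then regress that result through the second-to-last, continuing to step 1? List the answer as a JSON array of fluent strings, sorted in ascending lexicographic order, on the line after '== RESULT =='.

Work backward from the goal:
  through step 2 (drop(b1,rmC,left)): drop {free(left)}, keep {ball_in(b4,rmA), free(right)}, require {carry(b1,left), robot_in(rmC)}
    → {ball_in(b4,rmA), carry(b1,left), free(right), robot_in(rmC)}
  through step 1 (go(rmA,rmC)): drop {robot_in(rmC)}, keep {ball_in(b4,rmA), carry(b1,left), free(right)}, require {robot_in(rmA)}
    → {ball_in(b4,rmA), carry(b1,left), free(right), robot_in(rmA)}

== RESULT ==
["ball_in(b4,rmA)", "carry(b1,left)", "free(right)", "robot_in(rmA)"]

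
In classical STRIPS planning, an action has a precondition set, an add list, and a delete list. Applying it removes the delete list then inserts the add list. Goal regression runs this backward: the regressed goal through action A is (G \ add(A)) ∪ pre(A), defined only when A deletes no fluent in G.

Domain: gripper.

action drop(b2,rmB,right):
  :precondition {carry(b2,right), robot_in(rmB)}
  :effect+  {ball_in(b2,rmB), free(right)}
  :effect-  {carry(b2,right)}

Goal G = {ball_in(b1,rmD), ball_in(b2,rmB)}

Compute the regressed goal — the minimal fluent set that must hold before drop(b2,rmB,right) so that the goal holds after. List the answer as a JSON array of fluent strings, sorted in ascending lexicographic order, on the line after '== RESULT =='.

Compute (G \ add) ∪ pre:
  G ∩ del = {}  (empty — regression defined)
  G \ add = {ball_in(b1,rmD), ball_in(b2,rmB)} \ {ball_in(b2,rmB), free(right)} = {ball_in(b1,rmD)}
  ∪ pre   = {ball_in(b1,rmD)} ∪ {carry(b2,right), robot_in(rmB)}
          = {ball_in(b1,rmD), carry(b2,right), robot_in(rmB)}

== RESULT ==
["ball_in(b1,rmD)", "carry(b2,right)", "robot_in(rmB)"]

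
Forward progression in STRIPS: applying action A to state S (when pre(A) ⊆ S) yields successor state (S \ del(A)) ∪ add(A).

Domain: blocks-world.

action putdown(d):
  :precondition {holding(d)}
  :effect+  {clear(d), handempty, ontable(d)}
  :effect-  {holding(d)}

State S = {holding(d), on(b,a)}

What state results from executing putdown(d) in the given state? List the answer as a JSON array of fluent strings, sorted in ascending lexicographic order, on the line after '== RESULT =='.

Compute (S \ del) ∪ add:
  pre ⊆ S: {holding(d)} ⊆ S  — applicable
  S \ del = {on(b,a)}
  ∪ add   = {clear(d), handempty, on(b,a), ontable(d)}

== RESULT ==
["clear(d)", "handempty", "on(b,a)", "ontable(d)"]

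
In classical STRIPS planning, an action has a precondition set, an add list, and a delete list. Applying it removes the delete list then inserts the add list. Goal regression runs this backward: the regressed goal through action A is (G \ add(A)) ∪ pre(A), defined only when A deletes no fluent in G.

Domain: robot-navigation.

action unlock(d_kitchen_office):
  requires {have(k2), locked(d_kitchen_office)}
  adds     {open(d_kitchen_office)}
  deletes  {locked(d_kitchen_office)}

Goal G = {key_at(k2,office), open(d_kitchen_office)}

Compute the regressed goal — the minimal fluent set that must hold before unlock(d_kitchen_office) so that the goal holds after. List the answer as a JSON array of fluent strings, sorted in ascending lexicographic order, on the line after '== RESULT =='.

Regress:
  G ∩ del = {}  (empty — regression defined)
  G \ add = {key_at(k2,office), open(d_kitchen_office)} \ {open(d_kitchen_office)} = {key_at(k2,office)}
  ∪ pre   = {key_at(k2,office)} ∪ {have(k2), locked(d_kitchen_office)}
          = {have(k2), key_at(k2,office), locked(d_kitchen_office)}

== RESULT ==
["have(k2)", "key_at(k2,office)", "locked(d_kitchen_office)"]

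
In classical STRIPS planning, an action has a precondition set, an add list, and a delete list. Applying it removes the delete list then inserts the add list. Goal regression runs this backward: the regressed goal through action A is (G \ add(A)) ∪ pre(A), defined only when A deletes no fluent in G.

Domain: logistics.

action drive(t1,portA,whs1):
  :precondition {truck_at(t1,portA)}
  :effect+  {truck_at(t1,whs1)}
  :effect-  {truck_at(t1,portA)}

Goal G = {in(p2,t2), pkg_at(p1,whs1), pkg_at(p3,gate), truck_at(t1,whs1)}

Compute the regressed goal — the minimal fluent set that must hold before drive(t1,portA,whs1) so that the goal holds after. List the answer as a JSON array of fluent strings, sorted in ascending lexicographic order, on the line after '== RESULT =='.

Compute (G \ add) ∪ pre:
  G ∩ del = {}  (empty — regression defined)
  G \ add = {in(p2,t2), pkg_at(p1,whs1), pkg_at(p3,gate), truck_at(t1,whs1)} \ {truck_at(t1,whs1)} = {in(p2,t2), pkg_at(p1,whs1), pkg_at(p3,gate)}
  ∪ pre   = {in(p2,t2), pkg_at(p1,whs1), pkg_at(p3,gate)} ∪ {truck_at(t1,portA)}
          = {in(p2,t2), pkg_at(p1,whs1), pkg_at(p3,gate), truck_at(t1,portA)}

== RESULT ==
["in(p2,t2)", "pkg_at(p1,whs1)", "pkg_at(p3,gate)", "truck_at(t1,portA)"]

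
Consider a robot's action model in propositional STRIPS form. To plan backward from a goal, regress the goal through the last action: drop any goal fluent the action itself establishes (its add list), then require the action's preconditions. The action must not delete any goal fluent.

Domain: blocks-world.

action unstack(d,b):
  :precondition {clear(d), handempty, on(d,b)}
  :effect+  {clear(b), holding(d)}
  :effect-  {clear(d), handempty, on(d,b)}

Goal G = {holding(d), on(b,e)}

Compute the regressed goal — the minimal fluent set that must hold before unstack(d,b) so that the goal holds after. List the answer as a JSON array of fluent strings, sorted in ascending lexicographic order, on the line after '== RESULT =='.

Compute (G \ add) ∪ pre:
  G ∩ del = {}  (empty — regression defined)
  G \ add = {holding(d), on(b,e)} \ {clear(b), holding(d)} = {on(b,e)}
  ∪ pre   = {on(b,e)} ∪ {clear(d), handempty, on(d,b)}
          = {clear(d), handempty, on(b,e), on(d,b)}

== RESULT ==
["clear(d)", "handempty", "on(b,e)", "on(d,b)"]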